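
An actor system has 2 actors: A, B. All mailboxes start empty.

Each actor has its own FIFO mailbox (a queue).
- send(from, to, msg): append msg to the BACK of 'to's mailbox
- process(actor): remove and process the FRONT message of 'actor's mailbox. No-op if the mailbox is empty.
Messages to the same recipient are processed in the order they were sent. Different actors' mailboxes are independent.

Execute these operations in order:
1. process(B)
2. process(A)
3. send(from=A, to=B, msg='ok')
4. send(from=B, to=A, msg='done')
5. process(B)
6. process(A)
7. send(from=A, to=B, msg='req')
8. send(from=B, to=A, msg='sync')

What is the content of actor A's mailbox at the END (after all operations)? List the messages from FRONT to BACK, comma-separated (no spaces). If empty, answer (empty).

After 1 (process(B)): A:[] B:[]
After 2 (process(A)): A:[] B:[]
After 3 (send(from=A, to=B, msg='ok')): A:[] B:[ok]
After 4 (send(from=B, to=A, msg='done')): A:[done] B:[ok]
After 5 (process(B)): A:[done] B:[]
After 6 (process(A)): A:[] B:[]
After 7 (send(from=A, to=B, msg='req')): A:[] B:[req]
After 8 (send(from=B, to=A, msg='sync')): A:[sync] B:[req]

Answer: sync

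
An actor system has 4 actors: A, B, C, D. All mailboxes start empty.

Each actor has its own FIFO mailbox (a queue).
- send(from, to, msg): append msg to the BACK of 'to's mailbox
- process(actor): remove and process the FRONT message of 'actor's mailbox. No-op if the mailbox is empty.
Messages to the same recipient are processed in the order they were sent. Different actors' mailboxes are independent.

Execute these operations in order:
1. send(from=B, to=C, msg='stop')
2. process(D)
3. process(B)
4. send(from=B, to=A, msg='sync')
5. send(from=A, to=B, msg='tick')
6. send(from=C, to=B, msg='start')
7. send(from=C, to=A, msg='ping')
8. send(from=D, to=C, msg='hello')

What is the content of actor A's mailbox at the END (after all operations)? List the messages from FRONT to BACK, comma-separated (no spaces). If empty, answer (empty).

After 1 (send(from=B, to=C, msg='stop')): A:[] B:[] C:[stop] D:[]
After 2 (process(D)): A:[] B:[] C:[stop] D:[]
After 3 (process(B)): A:[] B:[] C:[stop] D:[]
After 4 (send(from=B, to=A, msg='sync')): A:[sync] B:[] C:[stop] D:[]
After 5 (send(from=A, to=B, msg='tick')): A:[sync] B:[tick] C:[stop] D:[]
After 6 (send(from=C, to=B, msg='start')): A:[sync] B:[tick,start] C:[stop] D:[]
After 7 (send(from=C, to=A, msg='ping')): A:[sync,ping] B:[tick,start] C:[stop] D:[]
After 8 (send(from=D, to=C, msg='hello')): A:[sync,ping] B:[tick,start] C:[stop,hello] D:[]

Answer: sync,ping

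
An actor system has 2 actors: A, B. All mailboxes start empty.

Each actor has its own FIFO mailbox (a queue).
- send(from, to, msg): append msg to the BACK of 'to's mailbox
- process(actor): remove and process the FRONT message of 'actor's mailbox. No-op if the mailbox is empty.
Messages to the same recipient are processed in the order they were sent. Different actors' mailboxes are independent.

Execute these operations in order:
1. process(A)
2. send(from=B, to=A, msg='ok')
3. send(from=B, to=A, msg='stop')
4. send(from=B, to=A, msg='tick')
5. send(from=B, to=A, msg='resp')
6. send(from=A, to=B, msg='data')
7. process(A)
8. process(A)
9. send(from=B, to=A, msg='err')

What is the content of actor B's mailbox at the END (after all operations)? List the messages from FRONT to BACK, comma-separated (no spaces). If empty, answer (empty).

After 1 (process(A)): A:[] B:[]
After 2 (send(from=B, to=A, msg='ok')): A:[ok] B:[]
After 3 (send(from=B, to=A, msg='stop')): A:[ok,stop] B:[]
After 4 (send(from=B, to=A, msg='tick')): A:[ok,stop,tick] B:[]
After 5 (send(from=B, to=A, msg='resp')): A:[ok,stop,tick,resp] B:[]
After 6 (send(from=A, to=B, msg='data')): A:[ok,stop,tick,resp] B:[data]
After 7 (process(A)): A:[stop,tick,resp] B:[data]
After 8 (process(A)): A:[tick,resp] B:[data]
After 9 (send(from=B, to=A, msg='err')): A:[tick,resp,err] B:[data]

Answer: data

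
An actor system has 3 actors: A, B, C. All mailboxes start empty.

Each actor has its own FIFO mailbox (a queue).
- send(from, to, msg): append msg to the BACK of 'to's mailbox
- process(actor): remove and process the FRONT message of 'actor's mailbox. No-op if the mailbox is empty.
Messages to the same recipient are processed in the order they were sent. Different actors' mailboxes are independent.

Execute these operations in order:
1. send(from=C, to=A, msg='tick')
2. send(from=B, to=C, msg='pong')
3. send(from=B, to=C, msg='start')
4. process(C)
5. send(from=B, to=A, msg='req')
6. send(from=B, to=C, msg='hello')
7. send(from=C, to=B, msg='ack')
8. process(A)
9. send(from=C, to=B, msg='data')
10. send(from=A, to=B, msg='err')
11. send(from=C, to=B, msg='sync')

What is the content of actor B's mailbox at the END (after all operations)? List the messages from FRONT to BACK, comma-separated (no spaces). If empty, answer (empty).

Answer: ack,data,err,sync

Derivation:
After 1 (send(from=C, to=A, msg='tick')): A:[tick] B:[] C:[]
After 2 (send(from=B, to=C, msg='pong')): A:[tick] B:[] C:[pong]
After 3 (send(from=B, to=C, msg='start')): A:[tick] B:[] C:[pong,start]
After 4 (process(C)): A:[tick] B:[] C:[start]
After 5 (send(from=B, to=A, msg='req')): A:[tick,req] B:[] C:[start]
After 6 (send(from=B, to=C, msg='hello')): A:[tick,req] B:[] C:[start,hello]
After 7 (send(from=C, to=B, msg='ack')): A:[tick,req] B:[ack] C:[start,hello]
After 8 (process(A)): A:[req] B:[ack] C:[start,hello]
After 9 (send(from=C, to=B, msg='data')): A:[req] B:[ack,data] C:[start,hello]
After 10 (send(from=A, to=B, msg='err')): A:[req] B:[ack,data,err] C:[start,hello]
After 11 (send(from=C, to=B, msg='sync')): A:[req] B:[ack,data,err,sync] C:[start,hello]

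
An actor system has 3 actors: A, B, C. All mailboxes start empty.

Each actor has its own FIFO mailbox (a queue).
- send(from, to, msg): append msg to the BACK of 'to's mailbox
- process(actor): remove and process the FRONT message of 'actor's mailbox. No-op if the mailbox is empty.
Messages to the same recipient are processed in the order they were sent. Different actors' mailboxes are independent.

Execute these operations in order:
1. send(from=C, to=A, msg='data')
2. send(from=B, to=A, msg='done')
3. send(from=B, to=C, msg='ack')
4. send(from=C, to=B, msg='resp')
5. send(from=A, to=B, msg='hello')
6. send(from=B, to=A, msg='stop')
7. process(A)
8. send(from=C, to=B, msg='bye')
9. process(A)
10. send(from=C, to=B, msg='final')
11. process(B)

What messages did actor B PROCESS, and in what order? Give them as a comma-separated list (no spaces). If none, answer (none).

Answer: resp

Derivation:
After 1 (send(from=C, to=A, msg='data')): A:[data] B:[] C:[]
After 2 (send(from=B, to=A, msg='done')): A:[data,done] B:[] C:[]
After 3 (send(from=B, to=C, msg='ack')): A:[data,done] B:[] C:[ack]
After 4 (send(from=C, to=B, msg='resp')): A:[data,done] B:[resp] C:[ack]
After 5 (send(from=A, to=B, msg='hello')): A:[data,done] B:[resp,hello] C:[ack]
After 6 (send(from=B, to=A, msg='stop')): A:[data,done,stop] B:[resp,hello] C:[ack]
After 7 (process(A)): A:[done,stop] B:[resp,hello] C:[ack]
After 8 (send(from=C, to=B, msg='bye')): A:[done,stop] B:[resp,hello,bye] C:[ack]
After 9 (process(A)): A:[stop] B:[resp,hello,bye] C:[ack]
After 10 (send(from=C, to=B, msg='final')): A:[stop] B:[resp,hello,bye,final] C:[ack]
After 11 (process(B)): A:[stop] B:[hello,bye,final] C:[ack]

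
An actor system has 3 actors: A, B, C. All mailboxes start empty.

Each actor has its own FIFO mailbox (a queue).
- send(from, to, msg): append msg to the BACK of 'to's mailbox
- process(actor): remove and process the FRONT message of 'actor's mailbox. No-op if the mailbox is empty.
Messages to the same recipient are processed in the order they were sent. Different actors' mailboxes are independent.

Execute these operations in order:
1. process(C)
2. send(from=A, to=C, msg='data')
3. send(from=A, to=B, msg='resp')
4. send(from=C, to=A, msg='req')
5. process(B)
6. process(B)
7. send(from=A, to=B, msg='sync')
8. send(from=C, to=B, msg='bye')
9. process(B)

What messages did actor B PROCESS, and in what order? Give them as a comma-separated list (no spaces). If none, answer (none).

Answer: resp,sync

Derivation:
After 1 (process(C)): A:[] B:[] C:[]
After 2 (send(from=A, to=C, msg='data')): A:[] B:[] C:[data]
After 3 (send(from=A, to=B, msg='resp')): A:[] B:[resp] C:[data]
After 4 (send(from=C, to=A, msg='req')): A:[req] B:[resp] C:[data]
After 5 (process(B)): A:[req] B:[] C:[data]
After 6 (process(B)): A:[req] B:[] C:[data]
After 7 (send(from=A, to=B, msg='sync')): A:[req] B:[sync] C:[data]
After 8 (send(from=C, to=B, msg='bye')): A:[req] B:[sync,bye] C:[data]
After 9 (process(B)): A:[req] B:[bye] C:[data]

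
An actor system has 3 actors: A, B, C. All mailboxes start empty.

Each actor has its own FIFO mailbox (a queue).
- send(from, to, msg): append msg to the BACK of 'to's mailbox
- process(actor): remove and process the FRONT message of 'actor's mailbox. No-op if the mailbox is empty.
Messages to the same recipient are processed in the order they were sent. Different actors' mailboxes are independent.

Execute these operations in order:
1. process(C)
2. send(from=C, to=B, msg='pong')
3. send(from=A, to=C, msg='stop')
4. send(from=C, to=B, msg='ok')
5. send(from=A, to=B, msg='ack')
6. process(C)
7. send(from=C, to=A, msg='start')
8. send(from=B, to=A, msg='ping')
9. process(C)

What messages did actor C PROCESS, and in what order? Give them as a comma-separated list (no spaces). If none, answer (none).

Answer: stop

Derivation:
After 1 (process(C)): A:[] B:[] C:[]
After 2 (send(from=C, to=B, msg='pong')): A:[] B:[pong] C:[]
After 3 (send(from=A, to=C, msg='stop')): A:[] B:[pong] C:[stop]
After 4 (send(from=C, to=B, msg='ok')): A:[] B:[pong,ok] C:[stop]
After 5 (send(from=A, to=B, msg='ack')): A:[] B:[pong,ok,ack] C:[stop]
After 6 (process(C)): A:[] B:[pong,ok,ack] C:[]
After 7 (send(from=C, to=A, msg='start')): A:[start] B:[pong,ok,ack] C:[]
After 8 (send(from=B, to=A, msg='ping')): A:[start,ping] B:[pong,ok,ack] C:[]
After 9 (process(C)): A:[start,ping] B:[pong,ok,ack] C:[]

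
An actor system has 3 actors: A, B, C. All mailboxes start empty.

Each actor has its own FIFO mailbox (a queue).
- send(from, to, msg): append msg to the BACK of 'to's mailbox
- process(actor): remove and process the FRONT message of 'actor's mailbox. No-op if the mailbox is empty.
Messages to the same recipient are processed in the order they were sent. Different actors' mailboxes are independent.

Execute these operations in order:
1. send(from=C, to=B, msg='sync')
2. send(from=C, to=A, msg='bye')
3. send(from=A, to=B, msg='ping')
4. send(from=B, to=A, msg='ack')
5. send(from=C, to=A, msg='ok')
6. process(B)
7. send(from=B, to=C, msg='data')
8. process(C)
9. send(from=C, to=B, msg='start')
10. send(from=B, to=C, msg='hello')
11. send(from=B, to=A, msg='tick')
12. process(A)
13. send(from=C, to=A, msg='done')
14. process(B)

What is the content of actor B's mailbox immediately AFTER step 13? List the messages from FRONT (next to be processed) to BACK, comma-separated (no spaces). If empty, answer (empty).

After 1 (send(from=C, to=B, msg='sync')): A:[] B:[sync] C:[]
After 2 (send(from=C, to=A, msg='bye')): A:[bye] B:[sync] C:[]
After 3 (send(from=A, to=B, msg='ping')): A:[bye] B:[sync,ping] C:[]
After 4 (send(from=B, to=A, msg='ack')): A:[bye,ack] B:[sync,ping] C:[]
After 5 (send(from=C, to=A, msg='ok')): A:[bye,ack,ok] B:[sync,ping] C:[]
After 6 (process(B)): A:[bye,ack,ok] B:[ping] C:[]
After 7 (send(from=B, to=C, msg='data')): A:[bye,ack,ok] B:[ping] C:[data]
After 8 (process(C)): A:[bye,ack,ok] B:[ping] C:[]
After 9 (send(from=C, to=B, msg='start')): A:[bye,ack,ok] B:[ping,start] C:[]
After 10 (send(from=B, to=C, msg='hello')): A:[bye,ack,ok] B:[ping,start] C:[hello]
After 11 (send(from=B, to=A, msg='tick')): A:[bye,ack,ok,tick] B:[ping,start] C:[hello]
After 12 (process(A)): A:[ack,ok,tick] B:[ping,start] C:[hello]
After 13 (send(from=C, to=A, msg='done')): A:[ack,ok,tick,done] B:[ping,start] C:[hello]

ping,start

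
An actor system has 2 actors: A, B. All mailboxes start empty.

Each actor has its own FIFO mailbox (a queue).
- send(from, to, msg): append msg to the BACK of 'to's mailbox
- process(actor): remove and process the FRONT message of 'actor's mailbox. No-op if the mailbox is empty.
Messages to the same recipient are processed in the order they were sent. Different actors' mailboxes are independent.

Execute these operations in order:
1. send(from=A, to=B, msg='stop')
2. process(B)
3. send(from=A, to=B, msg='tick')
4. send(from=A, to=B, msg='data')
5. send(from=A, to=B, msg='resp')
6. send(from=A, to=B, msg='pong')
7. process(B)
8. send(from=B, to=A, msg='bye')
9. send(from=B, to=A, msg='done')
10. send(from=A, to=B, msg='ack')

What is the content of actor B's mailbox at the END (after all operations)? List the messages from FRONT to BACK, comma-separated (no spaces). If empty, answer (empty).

Answer: data,resp,pong,ack

Derivation:
After 1 (send(from=A, to=B, msg='stop')): A:[] B:[stop]
After 2 (process(B)): A:[] B:[]
After 3 (send(from=A, to=B, msg='tick')): A:[] B:[tick]
After 4 (send(from=A, to=B, msg='data')): A:[] B:[tick,data]
After 5 (send(from=A, to=B, msg='resp')): A:[] B:[tick,data,resp]
After 6 (send(from=A, to=B, msg='pong')): A:[] B:[tick,data,resp,pong]
After 7 (process(B)): A:[] B:[data,resp,pong]
After 8 (send(from=B, to=A, msg='bye')): A:[bye] B:[data,resp,pong]
After 9 (send(from=B, to=A, msg='done')): A:[bye,done] B:[data,resp,pong]
After 10 (send(from=A, to=B, msg='ack')): A:[bye,done] B:[data,resp,pong,ack]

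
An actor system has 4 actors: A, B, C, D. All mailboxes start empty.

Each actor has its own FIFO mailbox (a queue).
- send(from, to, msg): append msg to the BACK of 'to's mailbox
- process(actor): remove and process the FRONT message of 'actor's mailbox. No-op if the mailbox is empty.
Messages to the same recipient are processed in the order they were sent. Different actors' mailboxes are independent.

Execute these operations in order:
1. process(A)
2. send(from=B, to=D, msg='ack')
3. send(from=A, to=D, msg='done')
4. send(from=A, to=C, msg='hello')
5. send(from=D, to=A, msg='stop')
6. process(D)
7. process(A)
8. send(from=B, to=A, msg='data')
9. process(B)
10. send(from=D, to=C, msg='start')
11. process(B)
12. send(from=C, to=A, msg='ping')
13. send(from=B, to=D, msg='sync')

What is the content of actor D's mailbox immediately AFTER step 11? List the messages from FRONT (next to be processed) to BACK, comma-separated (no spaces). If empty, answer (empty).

After 1 (process(A)): A:[] B:[] C:[] D:[]
After 2 (send(from=B, to=D, msg='ack')): A:[] B:[] C:[] D:[ack]
After 3 (send(from=A, to=D, msg='done')): A:[] B:[] C:[] D:[ack,done]
After 4 (send(from=A, to=C, msg='hello')): A:[] B:[] C:[hello] D:[ack,done]
After 5 (send(from=D, to=A, msg='stop')): A:[stop] B:[] C:[hello] D:[ack,done]
After 6 (process(D)): A:[stop] B:[] C:[hello] D:[done]
After 7 (process(A)): A:[] B:[] C:[hello] D:[done]
After 8 (send(from=B, to=A, msg='data')): A:[data] B:[] C:[hello] D:[done]
After 9 (process(B)): A:[data] B:[] C:[hello] D:[done]
After 10 (send(from=D, to=C, msg='start')): A:[data] B:[] C:[hello,start] D:[done]
After 11 (process(B)): A:[data] B:[] C:[hello,start] D:[done]

done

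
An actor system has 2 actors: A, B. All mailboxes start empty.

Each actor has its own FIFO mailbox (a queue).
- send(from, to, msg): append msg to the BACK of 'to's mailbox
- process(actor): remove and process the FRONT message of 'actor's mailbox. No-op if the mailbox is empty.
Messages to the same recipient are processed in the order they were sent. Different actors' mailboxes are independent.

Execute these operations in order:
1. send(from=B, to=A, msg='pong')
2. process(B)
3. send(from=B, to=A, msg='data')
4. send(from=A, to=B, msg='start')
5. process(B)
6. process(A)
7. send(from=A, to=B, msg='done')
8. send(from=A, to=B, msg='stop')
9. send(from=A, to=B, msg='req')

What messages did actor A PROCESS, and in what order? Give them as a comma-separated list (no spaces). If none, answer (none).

Answer: pong

Derivation:
After 1 (send(from=B, to=A, msg='pong')): A:[pong] B:[]
After 2 (process(B)): A:[pong] B:[]
After 3 (send(from=B, to=A, msg='data')): A:[pong,data] B:[]
After 4 (send(from=A, to=B, msg='start')): A:[pong,data] B:[start]
After 5 (process(B)): A:[pong,data] B:[]
After 6 (process(A)): A:[data] B:[]
After 7 (send(from=A, to=B, msg='done')): A:[data] B:[done]
After 8 (send(from=A, to=B, msg='stop')): A:[data] B:[done,stop]
After 9 (send(from=A, to=B, msg='req')): A:[data] B:[done,stop,req]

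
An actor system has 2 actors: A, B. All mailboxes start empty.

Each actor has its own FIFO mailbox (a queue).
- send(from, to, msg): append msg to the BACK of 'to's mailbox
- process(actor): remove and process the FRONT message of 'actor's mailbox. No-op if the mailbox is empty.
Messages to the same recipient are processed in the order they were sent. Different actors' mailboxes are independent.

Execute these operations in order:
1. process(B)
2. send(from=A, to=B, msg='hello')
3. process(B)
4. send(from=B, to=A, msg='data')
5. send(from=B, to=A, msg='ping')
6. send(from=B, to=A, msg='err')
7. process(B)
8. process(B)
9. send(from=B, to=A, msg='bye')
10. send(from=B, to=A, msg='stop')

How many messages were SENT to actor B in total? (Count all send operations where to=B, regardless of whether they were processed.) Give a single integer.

After 1 (process(B)): A:[] B:[]
After 2 (send(from=A, to=B, msg='hello')): A:[] B:[hello]
After 3 (process(B)): A:[] B:[]
After 4 (send(from=B, to=A, msg='data')): A:[data] B:[]
After 5 (send(from=B, to=A, msg='ping')): A:[data,ping] B:[]
After 6 (send(from=B, to=A, msg='err')): A:[data,ping,err] B:[]
After 7 (process(B)): A:[data,ping,err] B:[]
After 8 (process(B)): A:[data,ping,err] B:[]
After 9 (send(from=B, to=A, msg='bye')): A:[data,ping,err,bye] B:[]
After 10 (send(from=B, to=A, msg='stop')): A:[data,ping,err,bye,stop] B:[]

Answer: 1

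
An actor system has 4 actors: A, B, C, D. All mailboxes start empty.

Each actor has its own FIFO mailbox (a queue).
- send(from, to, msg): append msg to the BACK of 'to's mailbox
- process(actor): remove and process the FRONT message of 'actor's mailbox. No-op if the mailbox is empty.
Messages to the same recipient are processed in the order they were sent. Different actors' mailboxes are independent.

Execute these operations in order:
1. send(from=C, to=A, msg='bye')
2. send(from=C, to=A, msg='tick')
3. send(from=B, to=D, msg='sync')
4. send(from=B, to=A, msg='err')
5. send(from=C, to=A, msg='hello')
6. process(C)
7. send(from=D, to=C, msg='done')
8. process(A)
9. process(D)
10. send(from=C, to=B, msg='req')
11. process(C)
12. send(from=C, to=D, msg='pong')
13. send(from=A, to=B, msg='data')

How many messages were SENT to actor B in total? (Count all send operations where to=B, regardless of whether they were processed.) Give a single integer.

Answer: 2

Derivation:
After 1 (send(from=C, to=A, msg='bye')): A:[bye] B:[] C:[] D:[]
After 2 (send(from=C, to=A, msg='tick')): A:[bye,tick] B:[] C:[] D:[]
After 3 (send(from=B, to=D, msg='sync')): A:[bye,tick] B:[] C:[] D:[sync]
After 4 (send(from=B, to=A, msg='err')): A:[bye,tick,err] B:[] C:[] D:[sync]
After 5 (send(from=C, to=A, msg='hello')): A:[bye,tick,err,hello] B:[] C:[] D:[sync]
After 6 (process(C)): A:[bye,tick,err,hello] B:[] C:[] D:[sync]
After 7 (send(from=D, to=C, msg='done')): A:[bye,tick,err,hello] B:[] C:[done] D:[sync]
After 8 (process(A)): A:[tick,err,hello] B:[] C:[done] D:[sync]
After 9 (process(D)): A:[tick,err,hello] B:[] C:[done] D:[]
After 10 (send(from=C, to=B, msg='req')): A:[tick,err,hello] B:[req] C:[done] D:[]
After 11 (process(C)): A:[tick,err,hello] B:[req] C:[] D:[]
After 12 (send(from=C, to=D, msg='pong')): A:[tick,err,hello] B:[req] C:[] D:[pong]
After 13 (send(from=A, to=B, msg='data')): A:[tick,err,hello] B:[req,data] C:[] D:[pong]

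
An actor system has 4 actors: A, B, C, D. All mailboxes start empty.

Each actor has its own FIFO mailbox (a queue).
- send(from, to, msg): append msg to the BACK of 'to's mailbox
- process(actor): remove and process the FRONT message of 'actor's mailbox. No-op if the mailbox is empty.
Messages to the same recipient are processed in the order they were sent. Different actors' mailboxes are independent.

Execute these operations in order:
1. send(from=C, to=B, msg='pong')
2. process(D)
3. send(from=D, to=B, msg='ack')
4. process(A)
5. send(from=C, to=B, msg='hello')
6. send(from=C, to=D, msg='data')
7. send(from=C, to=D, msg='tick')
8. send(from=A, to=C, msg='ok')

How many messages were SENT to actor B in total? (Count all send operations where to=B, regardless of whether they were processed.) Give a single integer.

After 1 (send(from=C, to=B, msg='pong')): A:[] B:[pong] C:[] D:[]
After 2 (process(D)): A:[] B:[pong] C:[] D:[]
After 3 (send(from=D, to=B, msg='ack')): A:[] B:[pong,ack] C:[] D:[]
After 4 (process(A)): A:[] B:[pong,ack] C:[] D:[]
After 5 (send(from=C, to=B, msg='hello')): A:[] B:[pong,ack,hello] C:[] D:[]
After 6 (send(from=C, to=D, msg='data')): A:[] B:[pong,ack,hello] C:[] D:[data]
After 7 (send(from=C, to=D, msg='tick')): A:[] B:[pong,ack,hello] C:[] D:[data,tick]
After 8 (send(from=A, to=C, msg='ok')): A:[] B:[pong,ack,hello] C:[ok] D:[data,tick]

Answer: 3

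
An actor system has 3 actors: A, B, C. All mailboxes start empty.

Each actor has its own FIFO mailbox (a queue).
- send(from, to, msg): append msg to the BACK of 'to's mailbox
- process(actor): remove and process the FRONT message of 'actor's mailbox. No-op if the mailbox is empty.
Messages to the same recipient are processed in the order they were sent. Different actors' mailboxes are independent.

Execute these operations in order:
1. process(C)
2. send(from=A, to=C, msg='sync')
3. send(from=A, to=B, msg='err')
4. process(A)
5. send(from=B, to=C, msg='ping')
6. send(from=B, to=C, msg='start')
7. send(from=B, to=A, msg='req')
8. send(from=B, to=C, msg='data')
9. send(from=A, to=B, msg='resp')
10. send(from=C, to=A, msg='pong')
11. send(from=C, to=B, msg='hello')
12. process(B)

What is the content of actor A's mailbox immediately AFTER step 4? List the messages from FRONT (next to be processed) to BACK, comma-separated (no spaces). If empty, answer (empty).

After 1 (process(C)): A:[] B:[] C:[]
After 2 (send(from=A, to=C, msg='sync')): A:[] B:[] C:[sync]
After 3 (send(from=A, to=B, msg='err')): A:[] B:[err] C:[sync]
After 4 (process(A)): A:[] B:[err] C:[sync]

(empty)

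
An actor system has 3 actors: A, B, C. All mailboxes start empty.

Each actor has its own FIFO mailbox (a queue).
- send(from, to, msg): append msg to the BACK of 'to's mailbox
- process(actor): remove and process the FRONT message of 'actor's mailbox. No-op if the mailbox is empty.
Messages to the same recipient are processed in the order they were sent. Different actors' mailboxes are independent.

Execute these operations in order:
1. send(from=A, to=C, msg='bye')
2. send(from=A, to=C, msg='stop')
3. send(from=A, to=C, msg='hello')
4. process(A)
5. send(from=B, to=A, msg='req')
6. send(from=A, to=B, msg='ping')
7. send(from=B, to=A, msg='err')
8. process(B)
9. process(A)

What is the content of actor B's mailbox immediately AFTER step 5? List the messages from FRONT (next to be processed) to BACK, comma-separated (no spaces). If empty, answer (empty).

After 1 (send(from=A, to=C, msg='bye')): A:[] B:[] C:[bye]
After 2 (send(from=A, to=C, msg='stop')): A:[] B:[] C:[bye,stop]
After 3 (send(from=A, to=C, msg='hello')): A:[] B:[] C:[bye,stop,hello]
After 4 (process(A)): A:[] B:[] C:[bye,stop,hello]
After 5 (send(from=B, to=A, msg='req')): A:[req] B:[] C:[bye,stop,hello]

(empty)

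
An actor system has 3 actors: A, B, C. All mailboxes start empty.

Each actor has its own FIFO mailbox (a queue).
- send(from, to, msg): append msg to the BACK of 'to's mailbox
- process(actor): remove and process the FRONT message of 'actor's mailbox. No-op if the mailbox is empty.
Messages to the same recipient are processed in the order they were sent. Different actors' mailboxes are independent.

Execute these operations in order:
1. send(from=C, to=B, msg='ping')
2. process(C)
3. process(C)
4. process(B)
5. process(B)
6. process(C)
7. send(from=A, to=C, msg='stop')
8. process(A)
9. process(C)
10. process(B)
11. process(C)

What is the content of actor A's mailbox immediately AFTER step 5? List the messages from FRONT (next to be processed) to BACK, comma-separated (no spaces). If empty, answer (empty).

After 1 (send(from=C, to=B, msg='ping')): A:[] B:[ping] C:[]
After 2 (process(C)): A:[] B:[ping] C:[]
After 3 (process(C)): A:[] B:[ping] C:[]
After 4 (process(B)): A:[] B:[] C:[]
After 5 (process(B)): A:[] B:[] C:[]

(empty)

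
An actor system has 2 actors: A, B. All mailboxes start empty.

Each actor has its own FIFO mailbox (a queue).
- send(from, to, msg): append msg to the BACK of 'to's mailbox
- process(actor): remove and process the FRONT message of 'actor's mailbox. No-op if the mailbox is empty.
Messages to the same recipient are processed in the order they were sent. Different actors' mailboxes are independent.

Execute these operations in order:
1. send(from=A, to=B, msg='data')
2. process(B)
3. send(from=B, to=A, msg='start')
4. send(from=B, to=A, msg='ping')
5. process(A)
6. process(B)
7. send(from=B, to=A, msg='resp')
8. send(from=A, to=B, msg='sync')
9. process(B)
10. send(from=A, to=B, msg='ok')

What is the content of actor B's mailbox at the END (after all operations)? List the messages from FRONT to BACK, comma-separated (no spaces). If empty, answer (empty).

Answer: ok

Derivation:
After 1 (send(from=A, to=B, msg='data')): A:[] B:[data]
After 2 (process(B)): A:[] B:[]
After 3 (send(from=B, to=A, msg='start')): A:[start] B:[]
After 4 (send(from=B, to=A, msg='ping')): A:[start,ping] B:[]
After 5 (process(A)): A:[ping] B:[]
After 6 (process(B)): A:[ping] B:[]
After 7 (send(from=B, to=A, msg='resp')): A:[ping,resp] B:[]
After 8 (send(from=A, to=B, msg='sync')): A:[ping,resp] B:[sync]
After 9 (process(B)): A:[ping,resp] B:[]
After 10 (send(from=A, to=B, msg='ok')): A:[ping,resp] B:[ok]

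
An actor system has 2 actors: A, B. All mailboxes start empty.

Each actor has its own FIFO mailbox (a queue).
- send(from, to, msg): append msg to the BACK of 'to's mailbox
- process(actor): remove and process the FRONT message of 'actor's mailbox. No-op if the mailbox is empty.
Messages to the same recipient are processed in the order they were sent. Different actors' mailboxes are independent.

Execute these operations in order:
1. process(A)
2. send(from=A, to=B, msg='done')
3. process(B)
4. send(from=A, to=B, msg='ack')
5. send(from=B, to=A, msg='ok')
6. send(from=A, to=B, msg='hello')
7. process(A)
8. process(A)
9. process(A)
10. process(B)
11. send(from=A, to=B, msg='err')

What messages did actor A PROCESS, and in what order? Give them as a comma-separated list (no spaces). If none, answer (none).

After 1 (process(A)): A:[] B:[]
After 2 (send(from=A, to=B, msg='done')): A:[] B:[done]
After 3 (process(B)): A:[] B:[]
After 4 (send(from=A, to=B, msg='ack')): A:[] B:[ack]
After 5 (send(from=B, to=A, msg='ok')): A:[ok] B:[ack]
After 6 (send(from=A, to=B, msg='hello')): A:[ok] B:[ack,hello]
After 7 (process(A)): A:[] B:[ack,hello]
After 8 (process(A)): A:[] B:[ack,hello]
After 9 (process(A)): A:[] B:[ack,hello]
After 10 (process(B)): A:[] B:[hello]
After 11 (send(from=A, to=B, msg='err')): A:[] B:[hello,err]

Answer: ok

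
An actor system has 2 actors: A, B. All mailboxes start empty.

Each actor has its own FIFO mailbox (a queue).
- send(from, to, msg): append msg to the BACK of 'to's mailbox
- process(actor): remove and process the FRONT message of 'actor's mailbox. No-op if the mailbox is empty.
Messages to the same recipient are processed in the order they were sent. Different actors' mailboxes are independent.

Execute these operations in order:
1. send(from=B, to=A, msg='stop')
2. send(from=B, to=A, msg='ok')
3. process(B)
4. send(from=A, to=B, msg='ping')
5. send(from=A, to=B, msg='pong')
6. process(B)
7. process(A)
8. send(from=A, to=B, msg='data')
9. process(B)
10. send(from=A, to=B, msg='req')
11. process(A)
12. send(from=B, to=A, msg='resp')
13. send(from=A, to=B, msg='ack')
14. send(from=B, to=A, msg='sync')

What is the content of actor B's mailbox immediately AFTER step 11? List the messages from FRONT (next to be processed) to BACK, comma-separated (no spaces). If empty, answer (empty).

After 1 (send(from=B, to=A, msg='stop')): A:[stop] B:[]
After 2 (send(from=B, to=A, msg='ok')): A:[stop,ok] B:[]
After 3 (process(B)): A:[stop,ok] B:[]
After 4 (send(from=A, to=B, msg='ping')): A:[stop,ok] B:[ping]
After 5 (send(from=A, to=B, msg='pong')): A:[stop,ok] B:[ping,pong]
After 6 (process(B)): A:[stop,ok] B:[pong]
After 7 (process(A)): A:[ok] B:[pong]
After 8 (send(from=A, to=B, msg='data')): A:[ok] B:[pong,data]
After 9 (process(B)): A:[ok] B:[data]
After 10 (send(from=A, to=B, msg='req')): A:[ok] B:[data,req]
After 11 (process(A)): A:[] B:[data,req]

data,req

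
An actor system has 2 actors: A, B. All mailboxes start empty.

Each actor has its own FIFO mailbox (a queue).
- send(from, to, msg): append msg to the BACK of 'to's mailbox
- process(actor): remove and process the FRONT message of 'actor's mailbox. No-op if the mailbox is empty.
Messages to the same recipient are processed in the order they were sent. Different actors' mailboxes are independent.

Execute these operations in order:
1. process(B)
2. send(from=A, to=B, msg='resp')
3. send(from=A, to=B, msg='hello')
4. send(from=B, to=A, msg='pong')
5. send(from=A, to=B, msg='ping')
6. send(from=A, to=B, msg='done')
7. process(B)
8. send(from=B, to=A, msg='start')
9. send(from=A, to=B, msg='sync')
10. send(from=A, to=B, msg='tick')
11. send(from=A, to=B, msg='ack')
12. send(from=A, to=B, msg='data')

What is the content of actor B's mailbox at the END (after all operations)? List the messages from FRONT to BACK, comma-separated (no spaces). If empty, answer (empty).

Answer: hello,ping,done,sync,tick,ack,data

Derivation:
After 1 (process(B)): A:[] B:[]
After 2 (send(from=A, to=B, msg='resp')): A:[] B:[resp]
After 3 (send(from=A, to=B, msg='hello')): A:[] B:[resp,hello]
After 4 (send(from=B, to=A, msg='pong')): A:[pong] B:[resp,hello]
After 5 (send(from=A, to=B, msg='ping')): A:[pong] B:[resp,hello,ping]
After 6 (send(from=A, to=B, msg='done')): A:[pong] B:[resp,hello,ping,done]
After 7 (process(B)): A:[pong] B:[hello,ping,done]
After 8 (send(from=B, to=A, msg='start')): A:[pong,start] B:[hello,ping,done]
After 9 (send(from=A, to=B, msg='sync')): A:[pong,start] B:[hello,ping,done,sync]
After 10 (send(from=A, to=B, msg='tick')): A:[pong,start] B:[hello,ping,done,sync,tick]
After 11 (send(from=A, to=B, msg='ack')): A:[pong,start] B:[hello,ping,done,sync,tick,ack]
After 12 (send(from=A, to=B, msg='data')): A:[pong,start] B:[hello,ping,done,sync,tick,ack,data]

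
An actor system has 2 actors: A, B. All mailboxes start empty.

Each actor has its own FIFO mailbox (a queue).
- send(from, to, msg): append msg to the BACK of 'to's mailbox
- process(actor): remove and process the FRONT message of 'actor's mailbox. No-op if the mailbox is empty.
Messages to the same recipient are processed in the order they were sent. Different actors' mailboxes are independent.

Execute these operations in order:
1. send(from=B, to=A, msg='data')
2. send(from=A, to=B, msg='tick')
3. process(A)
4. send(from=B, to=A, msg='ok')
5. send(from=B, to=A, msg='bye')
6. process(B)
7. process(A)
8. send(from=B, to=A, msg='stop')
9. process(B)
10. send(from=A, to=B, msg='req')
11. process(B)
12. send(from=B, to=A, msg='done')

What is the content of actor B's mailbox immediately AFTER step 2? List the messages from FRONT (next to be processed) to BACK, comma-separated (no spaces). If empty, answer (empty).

After 1 (send(from=B, to=A, msg='data')): A:[data] B:[]
After 2 (send(from=A, to=B, msg='tick')): A:[data] B:[tick]

tick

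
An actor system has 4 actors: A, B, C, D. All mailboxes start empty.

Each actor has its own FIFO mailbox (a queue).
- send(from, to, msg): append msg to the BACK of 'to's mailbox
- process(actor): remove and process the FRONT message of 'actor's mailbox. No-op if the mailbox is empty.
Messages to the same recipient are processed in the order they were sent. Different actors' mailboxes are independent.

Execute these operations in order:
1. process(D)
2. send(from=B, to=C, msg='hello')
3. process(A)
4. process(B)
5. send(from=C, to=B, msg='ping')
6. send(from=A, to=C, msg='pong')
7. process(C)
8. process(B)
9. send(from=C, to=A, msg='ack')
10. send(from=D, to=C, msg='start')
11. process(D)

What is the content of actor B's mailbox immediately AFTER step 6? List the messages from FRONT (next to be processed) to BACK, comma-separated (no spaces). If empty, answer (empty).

After 1 (process(D)): A:[] B:[] C:[] D:[]
After 2 (send(from=B, to=C, msg='hello')): A:[] B:[] C:[hello] D:[]
After 3 (process(A)): A:[] B:[] C:[hello] D:[]
After 4 (process(B)): A:[] B:[] C:[hello] D:[]
After 5 (send(from=C, to=B, msg='ping')): A:[] B:[ping] C:[hello] D:[]
After 6 (send(from=A, to=C, msg='pong')): A:[] B:[ping] C:[hello,pong] D:[]

ping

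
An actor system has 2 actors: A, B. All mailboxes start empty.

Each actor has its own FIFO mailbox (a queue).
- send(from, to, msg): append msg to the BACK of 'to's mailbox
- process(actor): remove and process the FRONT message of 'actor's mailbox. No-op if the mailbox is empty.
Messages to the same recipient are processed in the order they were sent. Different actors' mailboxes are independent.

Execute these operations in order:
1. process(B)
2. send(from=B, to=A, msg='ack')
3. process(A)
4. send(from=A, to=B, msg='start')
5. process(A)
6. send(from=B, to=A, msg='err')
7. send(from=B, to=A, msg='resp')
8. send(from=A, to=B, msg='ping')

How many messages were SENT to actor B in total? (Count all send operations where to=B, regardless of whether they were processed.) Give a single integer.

After 1 (process(B)): A:[] B:[]
After 2 (send(from=B, to=A, msg='ack')): A:[ack] B:[]
After 3 (process(A)): A:[] B:[]
After 4 (send(from=A, to=B, msg='start')): A:[] B:[start]
After 5 (process(A)): A:[] B:[start]
After 6 (send(from=B, to=A, msg='err')): A:[err] B:[start]
After 7 (send(from=B, to=A, msg='resp')): A:[err,resp] B:[start]
After 8 (send(from=A, to=B, msg='ping')): A:[err,resp] B:[start,ping]

Answer: 2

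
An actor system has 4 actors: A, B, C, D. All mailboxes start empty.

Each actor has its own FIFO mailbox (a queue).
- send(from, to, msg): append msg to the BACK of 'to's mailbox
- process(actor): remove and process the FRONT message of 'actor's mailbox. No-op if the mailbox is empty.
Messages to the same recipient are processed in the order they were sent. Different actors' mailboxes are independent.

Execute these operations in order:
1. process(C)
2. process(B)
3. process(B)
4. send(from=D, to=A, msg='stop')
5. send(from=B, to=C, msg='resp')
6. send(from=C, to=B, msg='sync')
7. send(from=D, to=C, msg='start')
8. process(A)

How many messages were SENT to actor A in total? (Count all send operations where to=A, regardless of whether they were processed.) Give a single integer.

After 1 (process(C)): A:[] B:[] C:[] D:[]
After 2 (process(B)): A:[] B:[] C:[] D:[]
After 3 (process(B)): A:[] B:[] C:[] D:[]
After 4 (send(from=D, to=A, msg='stop')): A:[stop] B:[] C:[] D:[]
After 5 (send(from=B, to=C, msg='resp')): A:[stop] B:[] C:[resp] D:[]
After 6 (send(from=C, to=B, msg='sync')): A:[stop] B:[sync] C:[resp] D:[]
After 7 (send(from=D, to=C, msg='start')): A:[stop] B:[sync] C:[resp,start] D:[]
After 8 (process(A)): A:[] B:[sync] C:[resp,start] D:[]

Answer: 1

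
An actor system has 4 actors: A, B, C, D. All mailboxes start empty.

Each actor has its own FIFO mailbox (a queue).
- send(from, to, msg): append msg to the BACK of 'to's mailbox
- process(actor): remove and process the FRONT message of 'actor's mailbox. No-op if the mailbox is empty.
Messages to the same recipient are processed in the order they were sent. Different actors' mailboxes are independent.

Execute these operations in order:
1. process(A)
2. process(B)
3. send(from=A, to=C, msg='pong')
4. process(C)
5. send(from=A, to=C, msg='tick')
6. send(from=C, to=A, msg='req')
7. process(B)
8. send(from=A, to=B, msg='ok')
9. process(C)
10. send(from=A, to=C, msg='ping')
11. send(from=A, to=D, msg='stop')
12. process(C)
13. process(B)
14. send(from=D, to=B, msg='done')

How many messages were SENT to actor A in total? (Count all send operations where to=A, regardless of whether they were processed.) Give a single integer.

After 1 (process(A)): A:[] B:[] C:[] D:[]
After 2 (process(B)): A:[] B:[] C:[] D:[]
After 3 (send(from=A, to=C, msg='pong')): A:[] B:[] C:[pong] D:[]
After 4 (process(C)): A:[] B:[] C:[] D:[]
After 5 (send(from=A, to=C, msg='tick')): A:[] B:[] C:[tick] D:[]
After 6 (send(from=C, to=A, msg='req')): A:[req] B:[] C:[tick] D:[]
After 7 (process(B)): A:[req] B:[] C:[tick] D:[]
After 8 (send(from=A, to=B, msg='ok')): A:[req] B:[ok] C:[tick] D:[]
After 9 (process(C)): A:[req] B:[ok] C:[] D:[]
After 10 (send(from=A, to=C, msg='ping')): A:[req] B:[ok] C:[ping] D:[]
After 11 (send(from=A, to=D, msg='stop')): A:[req] B:[ok] C:[ping] D:[stop]
After 12 (process(C)): A:[req] B:[ok] C:[] D:[stop]
After 13 (process(B)): A:[req] B:[] C:[] D:[stop]
After 14 (send(from=D, to=B, msg='done')): A:[req] B:[done] C:[] D:[stop]

Answer: 1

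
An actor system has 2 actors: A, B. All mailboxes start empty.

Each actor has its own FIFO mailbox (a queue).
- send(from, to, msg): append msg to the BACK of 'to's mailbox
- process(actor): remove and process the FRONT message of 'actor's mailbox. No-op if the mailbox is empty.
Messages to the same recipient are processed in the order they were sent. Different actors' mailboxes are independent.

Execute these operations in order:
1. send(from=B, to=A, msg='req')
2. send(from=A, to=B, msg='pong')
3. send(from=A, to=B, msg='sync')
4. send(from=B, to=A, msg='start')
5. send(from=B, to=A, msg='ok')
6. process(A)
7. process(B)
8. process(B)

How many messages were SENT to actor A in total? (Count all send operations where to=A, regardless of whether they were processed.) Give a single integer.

Answer: 3

Derivation:
After 1 (send(from=B, to=A, msg='req')): A:[req] B:[]
After 2 (send(from=A, to=B, msg='pong')): A:[req] B:[pong]
After 3 (send(from=A, to=B, msg='sync')): A:[req] B:[pong,sync]
After 4 (send(from=B, to=A, msg='start')): A:[req,start] B:[pong,sync]
After 5 (send(from=B, to=A, msg='ok')): A:[req,start,ok] B:[pong,sync]
After 6 (process(A)): A:[start,ok] B:[pong,sync]
After 7 (process(B)): A:[start,ok] B:[sync]
After 8 (process(B)): A:[start,ok] B:[]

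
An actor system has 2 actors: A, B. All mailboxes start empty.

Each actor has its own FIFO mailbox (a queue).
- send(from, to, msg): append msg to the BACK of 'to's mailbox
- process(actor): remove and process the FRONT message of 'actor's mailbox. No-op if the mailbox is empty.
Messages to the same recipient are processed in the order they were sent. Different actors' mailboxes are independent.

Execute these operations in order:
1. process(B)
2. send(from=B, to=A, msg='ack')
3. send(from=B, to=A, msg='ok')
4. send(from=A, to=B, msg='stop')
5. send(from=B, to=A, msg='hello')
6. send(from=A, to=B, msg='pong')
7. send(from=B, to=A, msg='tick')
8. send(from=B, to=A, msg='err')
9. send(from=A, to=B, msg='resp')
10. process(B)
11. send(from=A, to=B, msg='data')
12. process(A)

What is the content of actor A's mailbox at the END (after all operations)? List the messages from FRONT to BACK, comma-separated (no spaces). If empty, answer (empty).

Answer: ok,hello,tick,err

Derivation:
After 1 (process(B)): A:[] B:[]
After 2 (send(from=B, to=A, msg='ack')): A:[ack] B:[]
After 3 (send(from=B, to=A, msg='ok')): A:[ack,ok] B:[]
After 4 (send(from=A, to=B, msg='stop')): A:[ack,ok] B:[stop]
After 5 (send(from=B, to=A, msg='hello')): A:[ack,ok,hello] B:[stop]
After 6 (send(from=A, to=B, msg='pong')): A:[ack,ok,hello] B:[stop,pong]
After 7 (send(from=B, to=A, msg='tick')): A:[ack,ok,hello,tick] B:[stop,pong]
After 8 (send(from=B, to=A, msg='err')): A:[ack,ok,hello,tick,err] B:[stop,pong]
After 9 (send(from=A, to=B, msg='resp')): A:[ack,ok,hello,tick,err] B:[stop,pong,resp]
After 10 (process(B)): A:[ack,ok,hello,tick,err] B:[pong,resp]
After 11 (send(from=A, to=B, msg='data')): A:[ack,ok,hello,tick,err] B:[pong,resp,data]
After 12 (process(A)): A:[ok,hello,tick,err] B:[pong,resp,data]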